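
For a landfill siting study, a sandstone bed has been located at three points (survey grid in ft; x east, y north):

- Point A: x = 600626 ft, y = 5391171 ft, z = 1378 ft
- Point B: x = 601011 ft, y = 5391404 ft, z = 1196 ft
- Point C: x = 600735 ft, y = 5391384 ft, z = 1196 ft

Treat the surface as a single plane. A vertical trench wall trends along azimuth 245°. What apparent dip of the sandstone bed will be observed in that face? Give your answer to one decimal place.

Let the plane be z = a·x + b·y + c.
Point B−Point A: 385a + 233b = −182;  Point C−Point A: 109a + 213b = −182.
Solving gives a = 0.06430, b = −0.88737.
Unit vector along 245° is (sin 245°, cos 245°) = (-0.9063, -0.4226).
Slope in that direction = a·(-0.9063) + b·(-0.4226) = 0.31674.
Apparent dip = arctan|0.31674| = 17.6° (true dip is 41.7°, so apparent ≤ true as expected).

17.6°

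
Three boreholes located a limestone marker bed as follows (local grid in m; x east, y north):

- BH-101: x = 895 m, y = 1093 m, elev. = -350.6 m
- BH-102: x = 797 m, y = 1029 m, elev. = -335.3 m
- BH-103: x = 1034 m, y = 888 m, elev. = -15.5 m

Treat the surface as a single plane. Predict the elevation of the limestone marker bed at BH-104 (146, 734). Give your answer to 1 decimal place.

-390.7 m

Two edge vectors: BH-101→BH-102 = (-98, -64, 15.3), BH-101→BH-103 = (139, -205, 335.1).
Normal n = (BH-101→BH-102) × (BH-101→BH-103) = (-18309.9, 34966.5, 28986).
So ∂z/∂x = −n_x/n_z = 0.631681 and ∂z/∂y = −n_y/n_z = −1.206324.
Intercept c from BH-101: -350.6 − 565.35 + 1318.51 = 402.56.
At (146, 734): z = 92.2 − 885.4 + 402.56 = -390.7 m.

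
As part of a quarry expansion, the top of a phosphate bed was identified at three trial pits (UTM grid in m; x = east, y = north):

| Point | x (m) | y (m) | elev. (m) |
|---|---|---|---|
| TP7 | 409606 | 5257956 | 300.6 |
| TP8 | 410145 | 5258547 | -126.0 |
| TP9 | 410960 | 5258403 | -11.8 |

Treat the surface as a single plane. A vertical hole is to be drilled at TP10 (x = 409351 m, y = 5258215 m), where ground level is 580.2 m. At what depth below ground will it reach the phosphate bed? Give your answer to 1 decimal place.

Let the plane be z = a·x + b·y + c.
TP8−TP7: 539a + 591b = −426.6;  TP9−TP7: 1354a + 447b = −312.4.
Solving gives a = 0.010838559, b = −0.731712324.
Then c = 300.6 − a·409606 − b·5257956 = 3843172.26.
At (409351, 5258215): z_contact = 4436.77 − 3847500.72 + 3843172.26 = 108.32 m.
Depth below ground = 580.2 − 108.32 = 471.9 m.

471.9 m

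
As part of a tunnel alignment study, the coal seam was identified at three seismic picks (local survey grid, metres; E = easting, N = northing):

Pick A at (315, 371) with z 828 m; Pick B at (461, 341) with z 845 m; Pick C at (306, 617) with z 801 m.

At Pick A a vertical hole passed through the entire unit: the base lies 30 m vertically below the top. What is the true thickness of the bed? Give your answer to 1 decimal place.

29.7 m

Let the plane be z = a·E + b·N + c.
Pick B−Pick A: 146a − 30b = 17;  Pick C−Pick A: −9a + 246b = −27.
Solving gives a = 0.09460, b = −0.10630.
|∇z| = √(a²+b²) = 0.14229, so dip δ = arctan(0.14229) = 8.10°.
True thickness = vertical thickness × cos δ = 30 × cos 8.10° = 29.7 m.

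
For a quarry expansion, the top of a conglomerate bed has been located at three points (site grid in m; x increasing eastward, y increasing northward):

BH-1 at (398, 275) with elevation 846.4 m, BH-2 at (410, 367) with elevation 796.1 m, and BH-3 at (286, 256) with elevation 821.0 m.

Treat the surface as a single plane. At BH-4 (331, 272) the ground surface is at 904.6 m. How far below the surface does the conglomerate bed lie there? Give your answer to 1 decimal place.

78.3 m

Two edge vectors: BH-1→BH-2 = (12, 92, -50.3), BH-1→BH-3 = (-112, -19, -25.4).
Normal n = (BH-1→BH-2) × (BH-1→BH-3) = (-3292.5, 5938.4, 10076).
So ∂z/∂x = −n_x/n_z = 0.32677 and ∂z/∂y = −n_y/n_z = −0.58936.
Intercept c from BH-1: 846.4 − 130.05 + 162.07 = 878.42.
At (331, 272): z_contact = 108.16 − 160.31 + 878.42 = 826.27 m.
Depth below ground = 904.6 − 826.27 = 78.3 m.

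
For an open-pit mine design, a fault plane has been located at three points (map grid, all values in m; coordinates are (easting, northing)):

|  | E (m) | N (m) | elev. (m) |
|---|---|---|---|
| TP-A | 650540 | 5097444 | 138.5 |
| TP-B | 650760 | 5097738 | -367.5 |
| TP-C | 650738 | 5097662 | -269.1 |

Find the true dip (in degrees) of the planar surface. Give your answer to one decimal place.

Two edge vectors: TP-A→TP-B = (220, 294, -506), TP-A→TP-C = (198, 218, -407.6).
Normal n = (TP-A→TP-B) × (TP-A→TP-C) = (-9526.4, -10516, -10252).
So ∂z/∂E = −n_x/n_z = −0.92922 and ∂z/∂N = −n_y/n_z = −1.02575.
Gradient magnitude |∇z| = √(a² + b²) = √(0.86346 + 1.05217) = 1.38406.
True dip = arctan(1.38406) = 54.2°, dipping toward NE (azimuth ≈ 042°).

54.2°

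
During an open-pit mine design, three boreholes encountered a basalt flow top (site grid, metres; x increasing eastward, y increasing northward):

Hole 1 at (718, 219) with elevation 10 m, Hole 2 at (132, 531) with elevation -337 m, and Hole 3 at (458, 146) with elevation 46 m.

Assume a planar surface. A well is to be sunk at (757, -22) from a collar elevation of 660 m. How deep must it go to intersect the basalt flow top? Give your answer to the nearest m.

429 m

Two edge vectors: Hole 1→Hole 2 = (-586, 312, -347), Hole 1→Hole 3 = (-260, -73, 36).
Normal n = (Hole 1→Hole 2) × (Hole 1→Hole 3) = (-14099, 111316, 123898).
So ∂z/∂x = −n_x/n_z = 0.11380 and ∂z/∂y = −n_y/n_z = −0.89845.
Intercept c from Hole 1: 10 − 81.70 + 196.76 = 125.06.
At (757, -22): z_contact = 86.1 + 19.8 + 125.06 = 231.0 m.
Depth below ground = 660 − 231.0 = 429 m.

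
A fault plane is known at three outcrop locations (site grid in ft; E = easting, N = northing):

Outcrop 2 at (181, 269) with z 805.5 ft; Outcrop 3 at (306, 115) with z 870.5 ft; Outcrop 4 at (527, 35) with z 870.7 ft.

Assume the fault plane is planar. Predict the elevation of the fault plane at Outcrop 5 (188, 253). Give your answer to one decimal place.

813.5 ft

Let the plane be z = a·E + b·N + c.
Outcrop 3−Outcrop 2: 125a − 154b = 65;  Outcrop 4−Outcrop 2: 346a − 234b = 65.2.
Solving gives a = −0.21508, b = −0.59665.
Then c = 805.5 − a·181 − b·269 = 1004.93.
At (188, 253): z = −40.4 − 151.0 + 1004.93 = 813.5 ft.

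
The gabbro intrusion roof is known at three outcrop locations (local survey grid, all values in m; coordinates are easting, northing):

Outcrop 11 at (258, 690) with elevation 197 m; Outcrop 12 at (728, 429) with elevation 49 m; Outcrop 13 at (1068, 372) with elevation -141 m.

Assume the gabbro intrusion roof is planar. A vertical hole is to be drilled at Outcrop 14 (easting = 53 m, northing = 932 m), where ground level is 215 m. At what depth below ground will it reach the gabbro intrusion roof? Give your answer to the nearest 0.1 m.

Let the plane be z = a·easting + b·northing + c.
Outcrop 12−Outcrop 11: 470a − 261b = −148;  Outcrop 13−Outcrop 11: 810a − 318b = −338.
Solving gives a = −0.664310, b = −0.629217.
Then c = 197 − a·258 − b·690 = 802.55.
At (53, 932): z_contact = −35.21 − 586.43 + 802.55 = 180.91 m.
Depth below ground = 215 − 180.91 = 34.1 m.

34.1 m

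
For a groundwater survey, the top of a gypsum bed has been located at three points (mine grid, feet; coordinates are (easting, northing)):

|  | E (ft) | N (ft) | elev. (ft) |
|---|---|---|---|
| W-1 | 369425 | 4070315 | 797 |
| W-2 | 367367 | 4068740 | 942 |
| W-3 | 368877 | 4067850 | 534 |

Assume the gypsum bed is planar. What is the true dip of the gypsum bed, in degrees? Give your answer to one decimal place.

Let the plane be z = a·E + b·N + c.
W-2−W-1: −2058a − 1575b = 145;  W-3−W-1: −548a − 2465b = −263.
Solving gives a = −0.18330, b = 0.14744.
Gradient magnitude |∇z| = √(a² + b²) = √(0.03360 + 0.02174) = 0.23524.
True dip = arctan(0.23524) = 13.2°, dipping toward SE (azimuth ≈ 129°).

13.2°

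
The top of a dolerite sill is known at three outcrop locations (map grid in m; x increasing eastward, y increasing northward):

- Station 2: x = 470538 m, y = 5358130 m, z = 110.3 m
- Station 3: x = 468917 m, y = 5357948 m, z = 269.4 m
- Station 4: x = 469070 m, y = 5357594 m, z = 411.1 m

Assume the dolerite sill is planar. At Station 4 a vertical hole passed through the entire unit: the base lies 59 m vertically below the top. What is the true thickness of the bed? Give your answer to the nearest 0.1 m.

Two edge vectors: Station 2→Station 3 = (-1621, -182, 159.1), Station 2→Station 4 = (-1468, -536, 300.8).
Normal n = (Station 2→Station 3) × (Station 2→Station 4) = (30532, 254038, 601680).
So ∂z/∂x = −n_x/n_z = −0.05074 and ∂z/∂y = −n_y/n_z = −0.42221.
|∇z| = √(a²+b²) = 0.42525, so dip δ = arctan(0.42525) = 23.04°.
True thickness = vertical thickness × cos δ = 59 × cos 23.04° = 54.3 m.

54.3 m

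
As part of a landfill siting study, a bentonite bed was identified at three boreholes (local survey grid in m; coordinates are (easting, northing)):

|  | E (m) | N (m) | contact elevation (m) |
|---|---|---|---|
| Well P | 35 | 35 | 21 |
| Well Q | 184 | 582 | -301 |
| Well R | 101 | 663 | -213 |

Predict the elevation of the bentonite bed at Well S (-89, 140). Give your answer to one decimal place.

Let the plane be z = a·E + b·N + c.
Well Q−Well P: 149a + 547b = −322;  Well R−Well P: 66a + 628b = −234.
Solving gives a = −1.29142, b = −0.23689.
Then c = 21 − a·35 − b·35 = 74.49.
At (-89, 140): z = 114.9 − 33.2 + 74.49 = 156.3 m.

156.3 m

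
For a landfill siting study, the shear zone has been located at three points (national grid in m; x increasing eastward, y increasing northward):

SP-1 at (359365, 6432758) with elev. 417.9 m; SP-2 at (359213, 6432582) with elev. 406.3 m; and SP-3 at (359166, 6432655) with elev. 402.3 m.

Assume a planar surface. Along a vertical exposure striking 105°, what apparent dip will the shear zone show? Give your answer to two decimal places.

Let the plane be z = a·x + b·y + c.
SP-2−SP-1: −152a − 176b = −11.6;  SP-3−SP-1: −199a − 103b = −15.6.
Solving gives a = 0.08007, b = −0.00324.
Unit vector along 105° is (sin 105°, cos 105°) = (0.9659, -0.2588).
Slope in that direction = a·(0.9659) + b·(-0.2588) = 0.07818.
Apparent dip = arctan|0.07818| = 4.47° (true dip is 4.6°, so apparent ≤ true as expected).

4.47°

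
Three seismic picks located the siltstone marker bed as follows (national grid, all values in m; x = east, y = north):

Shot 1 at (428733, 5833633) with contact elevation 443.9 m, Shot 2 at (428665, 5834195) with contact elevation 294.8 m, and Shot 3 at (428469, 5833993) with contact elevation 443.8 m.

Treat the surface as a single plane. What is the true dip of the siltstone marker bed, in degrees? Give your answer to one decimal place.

28.2°

Let the plane be z = a·x + b·y + c.
Shot 2−Shot 1: −68a + 562b = −149.1;  Shot 3−Shot 1: −264a + 360b = −0.1.
Solving gives a = −0.43281, b = −0.31767.
Gradient magnitude |∇z| = √(a² + b²) = √(0.18732 + 0.10091) = 0.53688.
True dip = arctan(0.53688) = 28.2°, dipping toward NE (azimuth ≈ 054°).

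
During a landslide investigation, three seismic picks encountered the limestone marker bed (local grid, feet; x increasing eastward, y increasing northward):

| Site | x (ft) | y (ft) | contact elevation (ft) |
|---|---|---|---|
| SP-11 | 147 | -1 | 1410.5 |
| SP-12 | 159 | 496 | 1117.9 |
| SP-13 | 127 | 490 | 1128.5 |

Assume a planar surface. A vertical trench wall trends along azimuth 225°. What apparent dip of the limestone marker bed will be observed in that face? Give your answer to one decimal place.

Let the plane be z = a·x + b·y + c.
SP-12−SP-11: 12a + 497b = −292.6;  SP-13−SP-11: −20a + 491b = −282.
Solving gives a = −0.22187, b = −0.58338.
Unit vector along 225° is (sin 225°, cos 225°) = (-0.7071, -0.7071).
Slope in that direction = a·(-0.7071) + b·(-0.7071) = 0.56939.
Apparent dip = arctan|0.56939| = 29.7° (true dip is 32.0°, so apparent ≤ true as expected).

29.7°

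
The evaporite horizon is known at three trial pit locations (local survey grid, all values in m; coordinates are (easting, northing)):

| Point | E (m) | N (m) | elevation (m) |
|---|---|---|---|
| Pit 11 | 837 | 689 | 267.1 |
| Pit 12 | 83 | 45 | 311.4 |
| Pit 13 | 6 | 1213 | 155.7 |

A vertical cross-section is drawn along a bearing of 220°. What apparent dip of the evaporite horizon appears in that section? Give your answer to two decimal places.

Two edge vectors: Pit 11→Pit 12 = (-754, -644, 44.3), Pit 11→Pit 13 = (-831, 524, -111.4).
Normal n = (Pit 11→Pit 12) × (Pit 11→Pit 13) = (48528.4, -120808.9, -930260).
So ∂z/∂E = −n_x/n_z = 0.05217 and ∂z/∂N = −n_y/n_z = −0.12987.
Unit vector along 220° is (sin 220°, cos 220°) = (-0.6428, -0.7660).
Slope in that direction = a·(-0.6428) + b·(-0.7660) = 0.06595.
Apparent dip = arctan|0.06595| = 3.77° (true dip is 8.0°, so apparent ≤ true as expected).

3.77°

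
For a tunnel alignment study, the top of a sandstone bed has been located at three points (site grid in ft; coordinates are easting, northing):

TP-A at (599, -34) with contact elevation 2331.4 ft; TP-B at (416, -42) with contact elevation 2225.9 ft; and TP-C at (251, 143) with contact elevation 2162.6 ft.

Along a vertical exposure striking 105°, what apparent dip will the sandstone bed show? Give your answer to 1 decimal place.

Two edge vectors: TP-A→TP-B = (-183, -8, -105.5), TP-A→TP-C = (-348, 177, -168.8).
Normal n = (TP-A→TP-B) × (TP-A→TP-C) = (20023.9, 5823.6, -35175).
So ∂z/∂easting = −n_x/n_z = 0.56927 and ∂z/∂northing = −n_y/n_z = 0.16556.
Unit vector along 105° is (sin 105°, cos 105°) = (0.9659, -0.2588).
Slope in that direction = a·(0.9659) + b·(-0.2588) = 0.50702.
Apparent dip = arctan|0.50702| = 26.9° (true dip is 30.7°, so apparent ≤ true as expected).

26.9°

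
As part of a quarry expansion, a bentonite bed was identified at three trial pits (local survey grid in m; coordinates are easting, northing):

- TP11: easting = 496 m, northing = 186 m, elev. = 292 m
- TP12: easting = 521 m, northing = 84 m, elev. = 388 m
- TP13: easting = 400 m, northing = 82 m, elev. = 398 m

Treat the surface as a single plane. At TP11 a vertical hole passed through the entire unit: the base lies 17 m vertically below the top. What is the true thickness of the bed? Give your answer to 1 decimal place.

12.3 m

Two edge vectors: TP11→TP12 = (25, -102, 96), TP11→TP13 = (-96, -104, 106).
Normal n = (TP11→TP12) × (TP11→TP13) = (-828, -11866, -12392).
So ∂z/∂easting = −n_x/n_z = −0.06682 and ∂z/∂northing = −n_y/n_z = −0.95755.
|∇z| = √(a²+b²) = 0.95988, so dip δ = arctan(0.95988) = 43.83°.
True thickness = vertical thickness × cos δ = 17 × cos 43.83° = 12.3 m.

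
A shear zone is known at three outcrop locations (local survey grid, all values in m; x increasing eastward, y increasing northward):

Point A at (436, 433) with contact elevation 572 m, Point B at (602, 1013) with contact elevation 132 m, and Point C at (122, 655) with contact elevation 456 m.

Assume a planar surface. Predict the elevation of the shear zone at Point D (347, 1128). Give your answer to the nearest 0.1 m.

84.7 m

Let the plane be z = a·x + b·y + c.
Point B−Point A: 166a + 580b = −440;  Point C−Point A: −314a + 222b = −116.
Solving gives a = −0.138831, b = −0.718886.
Then c = 572 − a·436 − b·433 = 943.81.
At (347, 1128): z = −48.2 − 810.9 + 943.81 = 84.7 m.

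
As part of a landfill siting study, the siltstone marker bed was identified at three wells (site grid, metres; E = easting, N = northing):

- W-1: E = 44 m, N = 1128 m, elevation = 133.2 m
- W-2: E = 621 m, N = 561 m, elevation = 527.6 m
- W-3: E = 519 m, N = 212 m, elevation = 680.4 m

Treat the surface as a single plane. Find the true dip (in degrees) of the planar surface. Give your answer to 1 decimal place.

28.1°

Let the plane be z = a·E + b·N + c.
W-2−W-1: 577a − 567b = 394.4;  W-3−W-1: 475a − 916b = 547.2.
Solving gives a = 0.19678, b = −0.49534.
Gradient magnitude |∇z| = √(a² + b²) = √(0.03872 + 0.24536) = 0.53299.
True dip = arctan(0.53299) = 28.1°, dipping toward NNW (azimuth ≈ 338°).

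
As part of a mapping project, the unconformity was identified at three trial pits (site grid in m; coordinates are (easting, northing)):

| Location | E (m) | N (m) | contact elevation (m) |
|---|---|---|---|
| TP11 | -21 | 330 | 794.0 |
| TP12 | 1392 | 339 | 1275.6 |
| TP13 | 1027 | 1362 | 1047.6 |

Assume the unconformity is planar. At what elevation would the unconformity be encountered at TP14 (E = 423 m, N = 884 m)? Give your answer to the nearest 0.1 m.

Let the plane be z = a·E + b·N + c.
TP12−TP11: 1413a + 9b = 481.6;  TP13−TP11: 1048a + 1032b = 253.6.
Solving gives a = 0.341479, b = −0.101036.
Then c = 794 − a·-21 − b·330 = 834.51.
At (423, 884): z = 144.4 − 89.3 + 834.51 = 889.6 m.

889.6 m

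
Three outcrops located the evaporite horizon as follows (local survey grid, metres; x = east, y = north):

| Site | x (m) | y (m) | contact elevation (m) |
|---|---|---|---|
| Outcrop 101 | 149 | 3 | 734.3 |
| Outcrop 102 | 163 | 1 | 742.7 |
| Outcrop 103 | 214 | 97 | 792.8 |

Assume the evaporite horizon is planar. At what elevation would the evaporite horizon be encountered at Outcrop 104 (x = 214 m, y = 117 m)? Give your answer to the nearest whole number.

Let the plane be z = a·x + b·y + c.
Outcrop 102−Outcrop 101: 14a − 2b = 8.4;  Outcrop 103−Outcrop 101: 65a + 94b = 58.5.
Solving gives a = 0.62697, b = 0.18880.
Then c = 734.3 − a·149 − b·3 = 640.31.
At (214, 117): z = 134.2 + 22.1 + 640.31 = 796.6 m.

797 m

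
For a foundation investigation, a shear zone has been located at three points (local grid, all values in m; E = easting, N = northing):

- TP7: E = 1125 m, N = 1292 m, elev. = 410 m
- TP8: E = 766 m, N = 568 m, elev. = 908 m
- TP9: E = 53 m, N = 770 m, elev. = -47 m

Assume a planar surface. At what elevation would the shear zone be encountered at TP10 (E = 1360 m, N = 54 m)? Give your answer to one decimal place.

2113.4 m

Let the plane be z = a·E + b·N + c.
TP8−TP7: −359a − 724b = 498;  TP9−TP7: −1072a − 522b = −457.
Solving gives a = 1.003557, b = −1.185465.
Then c = 410 − a·1125 − b·1292 = 812.62.
At (1360, 54): z = 1364.8 − 64.0 + 812.62 = 2113.4 m.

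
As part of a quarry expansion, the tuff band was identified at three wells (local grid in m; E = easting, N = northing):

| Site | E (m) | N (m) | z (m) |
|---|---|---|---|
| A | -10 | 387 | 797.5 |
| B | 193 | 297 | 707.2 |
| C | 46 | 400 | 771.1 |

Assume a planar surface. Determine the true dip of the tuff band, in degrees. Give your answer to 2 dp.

24.89°

Two edge vectors: A→B = (203, -90, -90.3), A→C = (56, 13, -26.4).
Normal n = (A→B) × (A→C) = (3549.9, 302.4, 7679).
So ∂z/∂E = −n_x/n_z = −0.46229 and ∂z/∂N = −n_y/n_z = −0.03938.
Gradient magnitude |∇z| = √(a² + b²) = √(0.21371 + 0.00155) = 0.46396.
True dip = arctan(0.46396) = 24.89°, dipping toward E (azimuth ≈ 085°).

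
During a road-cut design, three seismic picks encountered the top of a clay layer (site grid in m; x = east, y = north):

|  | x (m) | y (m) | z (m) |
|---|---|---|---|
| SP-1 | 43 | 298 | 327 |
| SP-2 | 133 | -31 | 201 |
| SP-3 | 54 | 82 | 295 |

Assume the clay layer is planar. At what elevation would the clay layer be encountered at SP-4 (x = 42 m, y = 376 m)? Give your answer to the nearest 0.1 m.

Two edge vectors: SP-1→SP-2 = (90, -329, -126), SP-1→SP-3 = (11, -216, -32).
Normal n = (SP-1→SP-2) × (SP-1→SP-3) = (-16688, 1494, -15821).
So ∂z/∂x = −n_x/n_z = −1.05480 and ∂z/∂y = −n_y/n_z = 0.09443.
Intercept c from SP-1: 327 + 45.36 − 28.14 = 344.22.
At (42, 376): z = −44.3 + 35.5 + 344.22 = 335.4 m.

335.4 m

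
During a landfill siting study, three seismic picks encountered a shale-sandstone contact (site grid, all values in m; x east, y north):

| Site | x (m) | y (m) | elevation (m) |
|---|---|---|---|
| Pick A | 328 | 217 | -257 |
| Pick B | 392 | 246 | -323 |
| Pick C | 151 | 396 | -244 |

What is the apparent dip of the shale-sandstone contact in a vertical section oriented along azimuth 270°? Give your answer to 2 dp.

36.31°

Let the plane be z = a·x + b·y + c.
Pick B−Pick A: 64a + 29b = −66;  Pick C−Pick A: −177a + 179b = 13.
Solving gives a = −0.73488, b = −0.65405.
Unit vector along 270° is (sin 270°, cos 270°) = (-1.0000, -0.0000).
Slope in that direction = a·(-1.0000) + b·(-0.0000) = 0.73488.
Apparent dip = arctan|0.73488| = 36.31° (true dip is 44.5°, so apparent ≤ true as expected).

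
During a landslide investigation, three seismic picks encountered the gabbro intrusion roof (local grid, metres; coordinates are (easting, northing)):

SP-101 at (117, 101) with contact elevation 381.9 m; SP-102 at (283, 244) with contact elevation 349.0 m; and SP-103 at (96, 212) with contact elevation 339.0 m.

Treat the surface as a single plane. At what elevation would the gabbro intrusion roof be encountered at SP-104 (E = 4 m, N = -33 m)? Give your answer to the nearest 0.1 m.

Let the plane be z = a·E + b·N + c.
SP-102−SP-101: 166a + 143b = −32.9;  SP-103−SP-101: −21a + 111b = −42.9.
Solving gives a = 0.11586, b = −0.36457.
Then c = 381.9 − a·117 − b·101 = 405.17.
At (4, -33): z = 0.5 + 12.0 + 405.17 = 417.7 m.

417.7 m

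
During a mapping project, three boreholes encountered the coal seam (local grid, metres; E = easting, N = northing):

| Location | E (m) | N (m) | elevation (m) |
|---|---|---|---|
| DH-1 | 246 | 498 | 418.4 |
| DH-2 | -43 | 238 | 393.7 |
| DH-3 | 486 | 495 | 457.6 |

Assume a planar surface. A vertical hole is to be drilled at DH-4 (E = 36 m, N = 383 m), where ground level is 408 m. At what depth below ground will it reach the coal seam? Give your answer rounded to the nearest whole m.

Let the plane be z = a·E + b·N + c.
DH-2−DH-1: −289a − 260b = −24.7;  DH-3−DH-1: 240a − 3b = 39.2.
Solving gives a = 0.16227, b = −0.08537.
Then c = 418.4 − a·246 − b·498 = 420.99.
At (36, 383): z_contact = 5.8 − 32.7 + 420.99 = 394.1 m.
Depth below ground = 408 − 394.1 = 14 m.

14 m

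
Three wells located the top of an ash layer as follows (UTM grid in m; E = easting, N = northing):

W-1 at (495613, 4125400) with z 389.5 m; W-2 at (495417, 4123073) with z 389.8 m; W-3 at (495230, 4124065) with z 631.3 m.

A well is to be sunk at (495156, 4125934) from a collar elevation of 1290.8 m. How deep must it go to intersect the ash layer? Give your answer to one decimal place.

453.1 m

Two edge vectors: W-1→W-2 = (-196, -2327, 0.3), W-1→W-3 = (-383, -1335, 241.8).
Normal n = (W-1→W-2) × (W-1→W-3) = (-562268.1, 47277.9, -629581).
So ∂z/∂E = −n_x/n_z = −0.893083019 and ∂z/∂N = −n_y/n_z = 0.075094229.
Intercept c from W-1: 389.5 + 442623.55 − 309793.73 = 133219.32.
At (495156, 4125934): z_contact = −442215.42 + 309833.83 + 133219.32 = 837.74 m.
Depth below ground = 1290.8 − 837.74 = 453.1 m.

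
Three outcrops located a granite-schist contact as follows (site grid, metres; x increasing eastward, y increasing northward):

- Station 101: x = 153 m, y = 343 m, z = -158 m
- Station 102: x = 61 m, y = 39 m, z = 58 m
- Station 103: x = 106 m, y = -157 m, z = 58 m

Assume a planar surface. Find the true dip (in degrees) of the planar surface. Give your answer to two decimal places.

Two edge vectors: Station 101→Station 102 = (-92, -304, 216), Station 101→Station 103 = (-47, -500, 216).
Normal n = (Station 101→Station 102) × (Station 101→Station 103) = (42336, 9720, 31712).
So ∂z/∂x = −n_x/n_z = −1.33502 and ∂z/∂y = −n_y/n_z = −0.30651.
Gradient magnitude |∇z| = √(a² + b²) = √(1.78227 + 0.09395) = 1.36975.
True dip = arctan(1.36975) = 53.87°, dipping toward ENE (azimuth ≈ 077°).

53.87°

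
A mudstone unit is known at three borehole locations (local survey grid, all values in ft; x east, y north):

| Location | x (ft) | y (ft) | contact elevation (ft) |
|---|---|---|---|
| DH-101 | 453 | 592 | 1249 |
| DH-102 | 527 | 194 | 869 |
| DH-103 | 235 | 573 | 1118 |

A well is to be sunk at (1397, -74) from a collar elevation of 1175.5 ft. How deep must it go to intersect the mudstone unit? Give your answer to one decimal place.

Two edge vectors: DH-101→DH-102 = (74, -398, -380), DH-101→DH-103 = (-218, -19, -131).
Normal n = (DH-101→DH-102) × (DH-101→DH-103) = (44918, 92534, -88170).
So ∂z/∂x = −n_x/n_z = 0.509448 and ∂z/∂y = −n_y/n_z = 1.049495.
Intercept c from DH-101: 1249 − 230.78 − 621.30 = 396.92.
At (1397, -74): z_contact = 711.70 − 77.66 + 396.92 = 1030.95 ft.
Depth below ground = 1175.5 − 1030.95 = 144.5 ft.

144.5 ft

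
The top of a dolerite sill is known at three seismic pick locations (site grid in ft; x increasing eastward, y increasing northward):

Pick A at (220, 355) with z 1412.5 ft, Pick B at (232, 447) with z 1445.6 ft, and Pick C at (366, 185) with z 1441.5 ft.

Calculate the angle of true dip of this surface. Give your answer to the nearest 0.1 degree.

31.4°

Two edge vectors: Pick A→Pick B = (12, 92, 33.1), Pick A→Pick C = (146, -170, 29).
Normal n = (Pick A→Pick B) × (Pick A→Pick C) = (8295, 4484.6, -15472).
So ∂z/∂x = −n_x/n_z = 0.53613 and ∂z/∂y = −n_y/n_z = 0.28985.
Gradient magnitude |∇z| = √(a² + b²) = √(0.28744 + 0.08401) = 0.60947.
True dip = arctan(0.60947) = 31.4°, dipping toward WSW (azimuth ≈ 242°).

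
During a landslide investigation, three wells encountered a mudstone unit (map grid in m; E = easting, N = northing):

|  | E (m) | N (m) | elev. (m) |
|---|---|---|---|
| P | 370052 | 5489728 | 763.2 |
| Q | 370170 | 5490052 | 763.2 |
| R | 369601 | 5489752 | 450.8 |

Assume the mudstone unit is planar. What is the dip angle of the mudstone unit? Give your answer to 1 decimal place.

Let the plane be z = a·E + b·N + c.
Q−P: 118a + 324b = 0;  R−P: −451a + 24b = −312.4.
Solving gives a = 0.67951, b = −0.24748.
Gradient magnitude |∇z| = √(a² + b²) = √(0.46174 + 0.06124) = 0.72318.
True dip = arctan(0.72318) = 35.9°, dipping toward WNW (azimuth ≈ 290°).

35.9°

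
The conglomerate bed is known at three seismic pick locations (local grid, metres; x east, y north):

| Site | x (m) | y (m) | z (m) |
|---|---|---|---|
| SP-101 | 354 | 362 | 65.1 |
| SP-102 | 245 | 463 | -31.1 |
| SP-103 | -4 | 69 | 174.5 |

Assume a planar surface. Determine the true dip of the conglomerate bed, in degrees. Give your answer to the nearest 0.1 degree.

Two edge vectors: SP-101→SP-102 = (-109, 101, -96.2), SP-101→SP-103 = (-358, -293, 109.4).
Normal n = (SP-101→SP-102) × (SP-101→SP-103) = (-17137.2, 46364.2, 68095).
So ∂z/∂x = −n_x/n_z = 0.25167 and ∂z/∂y = −n_y/n_z = −0.68088.
Gradient magnitude |∇z| = √(a² + b²) = √(0.06334 + 0.46359) = 0.72590.
True dip = arctan(0.72590) = 36.0°, dipping toward NNW (azimuth ≈ 340°).

36.0°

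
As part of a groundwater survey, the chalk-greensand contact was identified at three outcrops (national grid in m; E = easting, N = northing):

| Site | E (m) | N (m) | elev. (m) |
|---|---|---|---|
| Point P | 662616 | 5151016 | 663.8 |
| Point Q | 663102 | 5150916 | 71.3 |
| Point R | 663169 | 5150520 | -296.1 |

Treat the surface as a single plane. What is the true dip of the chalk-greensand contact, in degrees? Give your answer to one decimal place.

52.5°

Two edge vectors: Point P→Point Q = (486, -100, -592.5), Point P→Point R = (553, -496, -959.9).
Normal n = (Point P→Point Q) × (Point P→Point R) = (-197890, 138858.9, -185756).
So ∂z/∂E = −n_x/n_z = −1.06532 and ∂z/∂N = −n_y/n_z = 0.74753.
Gradient magnitude |∇z| = √(a² + b²) = √(1.13491 + 0.55881) = 1.30143.
True dip = arctan(1.30143) = 52.5°, dipping toward SE (azimuth ≈ 125°).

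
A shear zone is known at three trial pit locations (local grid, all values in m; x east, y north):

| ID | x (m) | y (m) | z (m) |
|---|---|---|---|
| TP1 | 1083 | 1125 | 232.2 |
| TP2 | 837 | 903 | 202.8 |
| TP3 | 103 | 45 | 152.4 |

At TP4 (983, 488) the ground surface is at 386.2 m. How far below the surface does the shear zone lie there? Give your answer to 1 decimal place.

Let the plane be z = a·x + b·y + c.
TP2−TP1: −246a − 222b = −29.4;  TP3−TP1: −980a − 1080b = −79.8.
Solving gives a = 0.291696, b = −0.190798.
Then c = 232.2 − a·1083 − b·1125 = 130.94.
At (983, 488): z_contact = 286.74 − 93.11 + 130.94 = 324.57 m.
Depth below ground = 386.2 − 324.57 = 61.6 m.

61.6 m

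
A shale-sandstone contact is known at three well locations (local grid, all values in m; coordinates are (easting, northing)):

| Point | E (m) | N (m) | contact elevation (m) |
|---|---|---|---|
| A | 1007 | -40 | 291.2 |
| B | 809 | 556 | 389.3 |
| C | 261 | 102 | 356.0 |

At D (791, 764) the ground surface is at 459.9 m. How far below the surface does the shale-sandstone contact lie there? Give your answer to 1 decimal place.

Two edge vectors: A→B = (-198, 596, 98.1), A→C = (-746, 142, 64.8).
Normal n = (A→B) × (A→C) = (24690.6, -60352.2, 416500).
So ∂z/∂E = −n_x/n_z = −0.059281 and ∂z/∂N = −n_y/n_z = 0.144903.
Intercept c from A: 291.2 + 59.70 + 5.80 = 356.69.
At (791, 764): z_contact = −46.89 + 110.71 + 356.69 = 420.51 m.
Depth below ground = 459.9 − 420.51 = 39.4 m.

39.4 m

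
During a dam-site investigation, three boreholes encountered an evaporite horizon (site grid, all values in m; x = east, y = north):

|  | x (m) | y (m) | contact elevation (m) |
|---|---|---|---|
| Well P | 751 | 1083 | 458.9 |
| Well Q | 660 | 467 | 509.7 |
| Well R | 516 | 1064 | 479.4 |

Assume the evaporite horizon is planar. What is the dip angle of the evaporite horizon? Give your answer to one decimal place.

Let the plane be z = a·x + b·y + c.
Well Q−Well P: −91a − 616b = 50.8;  Well R−Well P: −235a − 19b = 20.5.
Solving gives a = −0.08154, b = −0.07042.
Gradient magnitude |∇z| = √(a² + b²) = √(0.00665 + 0.00496) = 0.10774.
True dip = arctan(0.10774) = 6.1°, dipping toward NE (azimuth ≈ 049°).

6.1°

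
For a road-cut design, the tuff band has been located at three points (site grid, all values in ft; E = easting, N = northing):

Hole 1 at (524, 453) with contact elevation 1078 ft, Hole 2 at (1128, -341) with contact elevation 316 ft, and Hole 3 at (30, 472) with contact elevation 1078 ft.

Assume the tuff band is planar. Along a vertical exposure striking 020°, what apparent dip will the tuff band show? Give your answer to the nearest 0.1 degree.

Two edge vectors: Hole 1→Hole 2 = (604, -794, -762), Hole 1→Hole 3 = (-494, 19, 0).
Normal n = (Hole 1→Hole 2) × (Hole 1→Hole 3) = (14478, 376428, -380760).
So ∂z/∂E = −n_x/n_z = 0.03802 and ∂z/∂N = −n_y/n_z = 0.98862.
Unit vector along 020° is (sin 20°, cos 20°) = (0.3420, 0.9397).
Slope in that direction = a·(0.3420) + b·(0.9397) = 0.94201.
Apparent dip = arctan|0.94201| = 43.3° (true dip is 44.7°, so apparent ≤ true as expected).

43.3°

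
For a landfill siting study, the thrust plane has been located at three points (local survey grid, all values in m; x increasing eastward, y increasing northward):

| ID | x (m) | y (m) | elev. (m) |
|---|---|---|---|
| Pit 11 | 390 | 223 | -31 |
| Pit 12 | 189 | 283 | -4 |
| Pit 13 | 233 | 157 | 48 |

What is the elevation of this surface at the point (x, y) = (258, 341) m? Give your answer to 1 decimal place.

Two edge vectors: Pit 11→Pit 12 = (-201, 60, 27), Pit 11→Pit 13 = (-157, -66, 79).
Normal n = (Pit 11→Pit 12) × (Pit 11→Pit 13) = (6522, 11640, 22686).
So ∂z/∂x = −n_x/n_z = −0.28749 and ∂z/∂y = −n_y/n_z = −0.51309.
Intercept c from Pit 11: -31 + 112.12 + 114.42 = 195.54.
At (258, 341): z = −74.2 − 175.0 + 195.54 = -53.6 m.

-53.6 m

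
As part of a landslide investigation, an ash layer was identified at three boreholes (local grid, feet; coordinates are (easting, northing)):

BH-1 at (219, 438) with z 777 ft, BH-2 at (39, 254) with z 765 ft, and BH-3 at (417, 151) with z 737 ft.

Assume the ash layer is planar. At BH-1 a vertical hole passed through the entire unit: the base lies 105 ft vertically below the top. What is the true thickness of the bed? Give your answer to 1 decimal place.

Two edge vectors: BH-1→BH-2 = (-180, -184, -12), BH-1→BH-3 = (198, -287, -40).
Normal n = (BH-1→BH-2) × (BH-1→BH-3) = (3916, -9576, 88092).
So ∂z/∂E = −n_x/n_z = −0.04445 and ∂z/∂N = −n_y/n_z = 0.10870.
|∇z| = √(a²+b²) = 0.11744, so dip δ = arctan(0.11744) = 6.70°.
True thickness = vertical thickness × cos δ = 105 × cos 6.70° = 104.3 ft.

104.3 ft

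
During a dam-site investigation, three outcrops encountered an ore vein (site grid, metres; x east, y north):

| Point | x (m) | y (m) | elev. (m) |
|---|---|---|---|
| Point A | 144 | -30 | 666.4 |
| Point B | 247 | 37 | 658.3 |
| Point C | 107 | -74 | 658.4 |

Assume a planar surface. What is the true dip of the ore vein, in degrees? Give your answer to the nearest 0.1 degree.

35.0°

Let the plane be z = a·x + b·y + c.
Point B−Point A: 103a + 67b = −8.1;  Point C−Point A: −37a − 44b = −8.
Solving gives a = −0.43468, b = 0.54735.
Gradient magnitude |∇z| = √(a² + b²) = √(0.18895 + 0.29959) = 0.69895.
True dip = arctan(0.69895) = 35.0°, dipping toward SE (azimuth ≈ 142°).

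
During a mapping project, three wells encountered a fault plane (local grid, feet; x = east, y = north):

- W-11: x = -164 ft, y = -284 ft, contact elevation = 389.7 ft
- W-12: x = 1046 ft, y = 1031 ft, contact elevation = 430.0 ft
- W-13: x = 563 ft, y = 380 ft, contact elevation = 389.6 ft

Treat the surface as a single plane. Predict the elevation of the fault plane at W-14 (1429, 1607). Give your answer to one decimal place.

Let the plane be z = a·x + b·y + c.
W-12−W-11: 1210a + 1315b = 40.3;  W-13−W-11: 727a + 664b = −0.1.
Solving gives a = −0.176257, b = 0.192830.
Then c = 389.7 − a·-164 − b·-284 = 415.56.
At (1429, 1607): z = −251.9 + 309.9 + 415.56 = 473.6 ft.

473.6 ft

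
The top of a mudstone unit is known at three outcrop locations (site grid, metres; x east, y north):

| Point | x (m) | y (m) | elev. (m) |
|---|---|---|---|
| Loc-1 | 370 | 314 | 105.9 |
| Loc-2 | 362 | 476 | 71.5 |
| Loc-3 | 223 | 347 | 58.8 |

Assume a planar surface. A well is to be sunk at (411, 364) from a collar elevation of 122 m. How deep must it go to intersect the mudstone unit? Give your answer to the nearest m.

15 m

Two edge vectors: Loc-1→Loc-2 = (-8, 162, -34.4), Loc-1→Loc-3 = (-147, 33, -47.1).
Normal n = (Loc-1→Loc-2) × (Loc-1→Loc-3) = (-6495, 4680, 23550).
So ∂z/∂x = −n_x/n_z = 0.27580 and ∂z/∂y = −n_y/n_z = −0.19873.
Intercept c from Loc-1: 105.9 − 102.04 + 62.40 = 66.26.
At (411, 364): z_contact = 113.4 − 72.3 + 66.26 = 107.3 m.
Depth below ground = 122 − 107.3 = 15 m.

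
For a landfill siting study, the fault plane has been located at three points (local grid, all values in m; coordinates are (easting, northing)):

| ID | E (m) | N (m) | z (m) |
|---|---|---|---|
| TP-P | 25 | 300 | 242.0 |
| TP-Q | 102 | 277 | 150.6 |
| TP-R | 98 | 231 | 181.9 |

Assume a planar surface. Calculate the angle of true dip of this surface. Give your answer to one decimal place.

Two edge vectors: TP-P→TP-Q = (77, -23, -91.4), TP-P→TP-R = (73, -69, -60.1).
Normal n = (TP-P→TP-Q) × (TP-P→TP-R) = (-4924.3, -2044.5, -3634).
So ∂z/∂E = −n_x/n_z = −1.35506 and ∂z/∂N = −n_y/n_z = −0.56260.
Gradient magnitude |∇z| = √(a² + b²) = √(1.83620 + 0.31652) = 1.46721.
True dip = arctan(1.46721) = 55.7°, dipping toward ENE (azimuth ≈ 067°).

55.7°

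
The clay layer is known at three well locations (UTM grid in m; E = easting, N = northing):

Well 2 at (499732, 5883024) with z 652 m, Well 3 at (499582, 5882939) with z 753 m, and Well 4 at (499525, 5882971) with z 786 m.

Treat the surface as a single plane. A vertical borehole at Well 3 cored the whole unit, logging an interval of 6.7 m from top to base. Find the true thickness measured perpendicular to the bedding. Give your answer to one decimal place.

5.7 m

Let the plane be z = a·E + b·N + c.
Well 3−Well 2: −150a − 85b = 101;  Well 4−Well 2: −207a − 53b = 134.
Solving gives a = −0.62592, b = −0.08367.
|∇z| = √(a²+b²) = 0.63149, so dip δ = arctan(0.63149) = 32.27°.
True thickness = vertical thickness × cos δ = 6.7 × cos 32.27° = 5.7 m.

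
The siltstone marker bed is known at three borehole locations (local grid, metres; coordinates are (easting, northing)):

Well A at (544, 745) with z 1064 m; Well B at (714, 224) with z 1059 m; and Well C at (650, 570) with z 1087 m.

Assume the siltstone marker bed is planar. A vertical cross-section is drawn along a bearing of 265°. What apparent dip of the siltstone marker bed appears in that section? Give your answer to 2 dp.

27.38°

Let the plane be z = a·E + b·N + c.
Well B−Well A: 170a − 521b = −5;  Well C−Well A: 106a − 175b = 23.
Solving gives a = 0.50471, b = 0.17428.
Unit vector along 265° is (sin 265°, cos 265°) = (-0.9962, -0.0872).
Slope in that direction = a·(-0.9962) + b·(-0.0872) = −0.51798.
Apparent dip = arctan|0.51798| = 27.38° (true dip is 28.1°, so apparent ≤ true as expected).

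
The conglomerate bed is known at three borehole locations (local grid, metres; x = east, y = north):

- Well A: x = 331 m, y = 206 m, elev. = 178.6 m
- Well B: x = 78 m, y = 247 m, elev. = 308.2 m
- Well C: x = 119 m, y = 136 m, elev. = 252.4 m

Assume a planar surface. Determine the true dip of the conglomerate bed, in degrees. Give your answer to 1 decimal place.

Let the plane be z = a·x + b·y + c.
Well B−Well A: −253a + 41b = 129.6;  Well C−Well A: −212a − 70b = 73.8.
Solving gives a = −0.45822, b = 0.33345.
Gradient magnitude |∇z| = √(a² + b²) = √(0.20996 + 0.11119) = 0.56670.
True dip = arctan(0.56670) = 29.5°, dipping toward SE (azimuth ≈ 126°).

29.5°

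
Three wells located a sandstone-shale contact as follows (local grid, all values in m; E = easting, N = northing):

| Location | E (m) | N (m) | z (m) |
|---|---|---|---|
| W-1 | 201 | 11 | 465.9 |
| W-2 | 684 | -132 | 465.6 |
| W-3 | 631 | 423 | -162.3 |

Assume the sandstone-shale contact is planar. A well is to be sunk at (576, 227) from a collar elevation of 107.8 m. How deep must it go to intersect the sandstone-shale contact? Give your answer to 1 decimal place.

Two edge vectors: W-1→W-2 = (483, -143, -0.3), W-1→W-3 = (430, 412, -628.2).
Normal n = (W-1→W-2) × (W-1→W-3) = (89956.2, 303291.6, 260486).
So ∂z/∂E = −n_x/n_z = −0.34534 and ∂z/∂N = −n_y/n_z = −1.16433.
Intercept c from W-1: 465.9 + 69.41 + 12.81 = 548.12.
At (576, 227): z_contact = −198.92 − 264.30 + 548.12 = 84.90 m.
Depth below ground = 107.8 − 84.90 = 22.9 m.

22.9 m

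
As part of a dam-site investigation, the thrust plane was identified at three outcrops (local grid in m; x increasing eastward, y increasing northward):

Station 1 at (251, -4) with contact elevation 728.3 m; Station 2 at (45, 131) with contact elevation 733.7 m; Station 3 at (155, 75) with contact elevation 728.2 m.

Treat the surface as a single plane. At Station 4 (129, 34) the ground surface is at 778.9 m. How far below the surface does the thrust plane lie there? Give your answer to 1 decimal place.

40.6 m

Let the plane be z = a·x + b·y + c.
Station 2−Station 1: −206a + 135b = 5.4;  Station 3−Station 1: −96a + 79b = −0.1.
Solving gives a = −0.13280, b = −0.16264.
Then c = 728.3 − a·251 − b·-4 = 760.98.
At (129, 34): z_contact = −17.13 − 5.53 + 760.98 = 738.32 m.
Depth below ground = 778.9 − 738.32 = 40.6 m.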